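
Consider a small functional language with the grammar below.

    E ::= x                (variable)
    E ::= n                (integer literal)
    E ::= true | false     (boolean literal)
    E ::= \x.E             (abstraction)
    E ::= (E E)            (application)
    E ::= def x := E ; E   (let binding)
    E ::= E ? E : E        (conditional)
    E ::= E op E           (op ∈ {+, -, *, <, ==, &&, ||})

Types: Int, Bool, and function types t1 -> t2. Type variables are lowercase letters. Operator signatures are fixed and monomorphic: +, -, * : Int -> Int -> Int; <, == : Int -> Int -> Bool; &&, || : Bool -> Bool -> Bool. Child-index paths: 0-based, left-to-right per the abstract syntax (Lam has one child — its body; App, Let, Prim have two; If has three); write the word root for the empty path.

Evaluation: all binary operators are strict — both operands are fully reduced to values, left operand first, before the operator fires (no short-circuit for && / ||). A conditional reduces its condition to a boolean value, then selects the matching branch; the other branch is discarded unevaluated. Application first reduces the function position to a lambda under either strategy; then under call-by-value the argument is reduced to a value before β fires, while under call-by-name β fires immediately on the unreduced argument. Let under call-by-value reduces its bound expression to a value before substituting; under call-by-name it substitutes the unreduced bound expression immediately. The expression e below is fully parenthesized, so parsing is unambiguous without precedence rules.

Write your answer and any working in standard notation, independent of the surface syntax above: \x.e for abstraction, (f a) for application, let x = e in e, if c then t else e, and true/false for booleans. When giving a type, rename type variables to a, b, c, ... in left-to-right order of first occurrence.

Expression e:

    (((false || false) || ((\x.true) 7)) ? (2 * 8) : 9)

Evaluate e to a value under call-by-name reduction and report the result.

Working:
step 0: (if ((false || false) || ((\x.true) 7)) then (2 * 8) else 9)
step 1: [delta@0.0] (if (false || ((\x.true) 7)) then (2 * 8) else 9)
step 2: [beta@0.1] (if (false || true) then (2 * 8) else 9)
step 3: [delta@0] (if true then (2 * 8) else 9)
step 4: [if@root] (2 * 8)
step 5: [delta@root] 16

Answer: 16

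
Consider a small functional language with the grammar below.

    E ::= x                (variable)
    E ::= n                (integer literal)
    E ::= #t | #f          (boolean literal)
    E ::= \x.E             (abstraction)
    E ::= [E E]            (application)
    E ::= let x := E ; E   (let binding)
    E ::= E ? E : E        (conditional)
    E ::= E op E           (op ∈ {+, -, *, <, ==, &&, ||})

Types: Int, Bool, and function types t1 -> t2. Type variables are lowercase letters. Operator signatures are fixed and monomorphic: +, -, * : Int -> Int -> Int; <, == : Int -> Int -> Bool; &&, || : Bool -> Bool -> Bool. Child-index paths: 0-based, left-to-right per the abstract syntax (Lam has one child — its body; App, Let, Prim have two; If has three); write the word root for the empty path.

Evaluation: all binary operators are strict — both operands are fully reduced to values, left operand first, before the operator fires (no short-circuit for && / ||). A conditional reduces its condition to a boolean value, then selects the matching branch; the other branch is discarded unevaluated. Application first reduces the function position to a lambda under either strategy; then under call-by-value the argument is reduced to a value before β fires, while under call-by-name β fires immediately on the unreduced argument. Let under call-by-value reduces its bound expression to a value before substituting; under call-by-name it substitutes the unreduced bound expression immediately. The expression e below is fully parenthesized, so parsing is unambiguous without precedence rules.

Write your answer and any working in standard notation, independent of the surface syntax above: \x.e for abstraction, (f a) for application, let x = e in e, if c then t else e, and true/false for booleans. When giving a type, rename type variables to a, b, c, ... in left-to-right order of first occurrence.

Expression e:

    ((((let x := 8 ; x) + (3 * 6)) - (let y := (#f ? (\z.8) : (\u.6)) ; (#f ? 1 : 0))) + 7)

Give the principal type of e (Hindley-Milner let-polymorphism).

Answer: Int

Derivation:
let x : Int
x : Int
  unify Int ~ Int
  unify Int ~ Int
  unify Int ~ Int
  unify Int ~ Int
  unify Int ~ Int
  unify Bool ~ Bool
\z._ : a -> Int
\u._ : b -> Int
  unify a -> Int ~ b -> Int
  unify a ~ b
  unify Int ~ Int
let y : forall. b -> Int
  unify Bool ~ Bool
  unify Int ~ Int
  unify Int ~ Int
  unify Int ~ Int
  unify Int ~ Int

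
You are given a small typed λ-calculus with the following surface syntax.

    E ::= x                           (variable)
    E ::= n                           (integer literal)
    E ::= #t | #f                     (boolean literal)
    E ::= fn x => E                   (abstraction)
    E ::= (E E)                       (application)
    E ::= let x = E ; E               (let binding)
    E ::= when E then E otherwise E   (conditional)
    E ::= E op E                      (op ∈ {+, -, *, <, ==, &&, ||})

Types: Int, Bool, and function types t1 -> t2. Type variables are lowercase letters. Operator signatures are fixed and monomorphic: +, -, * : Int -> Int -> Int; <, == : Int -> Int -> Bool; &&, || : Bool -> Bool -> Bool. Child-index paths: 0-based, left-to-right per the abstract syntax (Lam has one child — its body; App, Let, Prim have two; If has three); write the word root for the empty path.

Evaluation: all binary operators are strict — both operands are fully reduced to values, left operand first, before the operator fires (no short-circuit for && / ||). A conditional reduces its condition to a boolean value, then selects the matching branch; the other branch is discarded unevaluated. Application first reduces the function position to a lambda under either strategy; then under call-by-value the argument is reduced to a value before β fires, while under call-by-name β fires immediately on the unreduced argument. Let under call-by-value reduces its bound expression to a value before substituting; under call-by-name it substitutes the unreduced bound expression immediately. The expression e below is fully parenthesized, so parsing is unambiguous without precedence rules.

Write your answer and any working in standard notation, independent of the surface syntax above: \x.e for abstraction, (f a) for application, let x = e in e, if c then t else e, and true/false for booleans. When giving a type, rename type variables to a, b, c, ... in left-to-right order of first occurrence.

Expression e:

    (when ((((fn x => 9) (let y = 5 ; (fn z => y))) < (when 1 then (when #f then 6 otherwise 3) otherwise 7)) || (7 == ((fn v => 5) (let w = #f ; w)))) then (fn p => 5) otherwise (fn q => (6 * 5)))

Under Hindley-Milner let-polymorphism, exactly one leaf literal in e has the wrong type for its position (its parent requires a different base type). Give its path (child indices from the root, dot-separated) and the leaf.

Derivation:
\x._ : a -> Int
let y : Int
y : Int
\z._ : b -> Int
  unify a -> Int ~ (b -> Int) -> c
  unify a ~ b -> Int
  unify Int ~ c
_ _ : Int
  unify Int ~ Int
  unify Int ~ Bool
  FAIL: mismatch Int ~ Bool

Answer: 0.0.1.0 : 1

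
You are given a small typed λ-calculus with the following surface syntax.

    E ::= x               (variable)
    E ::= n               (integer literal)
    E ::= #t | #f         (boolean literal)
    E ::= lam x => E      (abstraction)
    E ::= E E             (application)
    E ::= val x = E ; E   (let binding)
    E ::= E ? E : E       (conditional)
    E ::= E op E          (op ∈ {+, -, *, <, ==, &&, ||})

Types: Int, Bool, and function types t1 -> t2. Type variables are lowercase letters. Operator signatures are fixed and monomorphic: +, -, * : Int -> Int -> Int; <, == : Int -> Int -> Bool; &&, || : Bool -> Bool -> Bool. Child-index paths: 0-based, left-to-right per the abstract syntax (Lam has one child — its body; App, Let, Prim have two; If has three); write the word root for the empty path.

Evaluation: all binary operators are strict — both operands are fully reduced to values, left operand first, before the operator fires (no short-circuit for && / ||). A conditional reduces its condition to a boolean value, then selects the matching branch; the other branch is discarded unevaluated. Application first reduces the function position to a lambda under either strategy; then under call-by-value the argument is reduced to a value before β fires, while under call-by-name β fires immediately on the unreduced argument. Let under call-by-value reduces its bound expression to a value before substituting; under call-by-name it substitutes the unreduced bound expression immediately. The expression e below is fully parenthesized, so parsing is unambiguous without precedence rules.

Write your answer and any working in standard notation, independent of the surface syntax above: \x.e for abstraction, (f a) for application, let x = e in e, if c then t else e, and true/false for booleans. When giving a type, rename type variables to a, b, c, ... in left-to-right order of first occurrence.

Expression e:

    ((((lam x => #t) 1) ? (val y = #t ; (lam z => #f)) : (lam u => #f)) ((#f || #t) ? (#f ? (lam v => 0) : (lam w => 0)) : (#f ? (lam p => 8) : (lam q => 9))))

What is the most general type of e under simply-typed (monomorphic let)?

Derivation:
\x._ : a -> Bool
  unify a -> Bool ~ Int -> b
  unify a ~ Int
  unify Bool ~ b
_ _ : Bool
  unify Bool ~ Bool
let y : Bool
\z._ : c -> Bool
\u._ : d -> Bool
  unify c -> Bool ~ d -> Bool
  unify c ~ d
  unify Bool ~ Bool
  unify Bool ~ Bool
  unify Bool ~ Bool
  unify Bool ~ Bool
  unify Bool ~ Bool
\v._ : e -> Int
\w._ : f -> Int
  unify e -> Int ~ f -> Int
  unify e ~ f
  unify Int ~ Int
  unify Bool ~ Bool
\p._ : g -> Int
\q._ : h -> Int
  unify g -> Int ~ h -> Int
  unify g ~ h
  unify Int ~ Int
  unify f -> Int ~ h -> Int
  unify f ~ h
  unify Int ~ Int
  unify d -> Bool ~ (h -> Int) -> i
  unify d ~ h -> Int
  unify Bool ~ i
_ _ : Bool

Answer: Bool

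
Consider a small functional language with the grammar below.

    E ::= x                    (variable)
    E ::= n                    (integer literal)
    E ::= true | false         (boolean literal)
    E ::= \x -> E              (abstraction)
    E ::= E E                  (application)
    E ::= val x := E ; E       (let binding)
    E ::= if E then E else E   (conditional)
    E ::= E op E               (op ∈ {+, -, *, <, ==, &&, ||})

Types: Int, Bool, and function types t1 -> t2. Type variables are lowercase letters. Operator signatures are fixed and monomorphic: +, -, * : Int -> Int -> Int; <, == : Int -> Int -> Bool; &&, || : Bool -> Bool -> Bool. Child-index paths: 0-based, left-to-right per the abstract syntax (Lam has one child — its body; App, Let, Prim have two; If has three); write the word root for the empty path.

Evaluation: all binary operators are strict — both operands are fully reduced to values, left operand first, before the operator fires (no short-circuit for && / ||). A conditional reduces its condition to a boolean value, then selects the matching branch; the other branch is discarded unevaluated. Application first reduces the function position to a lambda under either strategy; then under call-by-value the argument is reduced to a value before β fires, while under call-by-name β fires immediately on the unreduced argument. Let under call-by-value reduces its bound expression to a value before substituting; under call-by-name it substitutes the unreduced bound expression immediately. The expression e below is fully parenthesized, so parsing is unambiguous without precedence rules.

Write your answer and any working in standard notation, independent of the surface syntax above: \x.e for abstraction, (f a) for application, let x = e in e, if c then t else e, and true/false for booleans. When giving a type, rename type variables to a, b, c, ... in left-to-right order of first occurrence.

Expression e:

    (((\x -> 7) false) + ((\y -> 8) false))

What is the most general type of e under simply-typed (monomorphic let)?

Derivation:
\x._ : a -> Int
  unify a -> Int ~ Bool -> b
  unify a ~ Bool
  unify Int ~ b
_ _ : Int
  unify Int ~ Int
\y._ : c -> Int
  unify c -> Int ~ Bool -> d
  unify c ~ Bool
  unify Int ~ d
_ _ : Int
  unify Int ~ Int

Answer: Int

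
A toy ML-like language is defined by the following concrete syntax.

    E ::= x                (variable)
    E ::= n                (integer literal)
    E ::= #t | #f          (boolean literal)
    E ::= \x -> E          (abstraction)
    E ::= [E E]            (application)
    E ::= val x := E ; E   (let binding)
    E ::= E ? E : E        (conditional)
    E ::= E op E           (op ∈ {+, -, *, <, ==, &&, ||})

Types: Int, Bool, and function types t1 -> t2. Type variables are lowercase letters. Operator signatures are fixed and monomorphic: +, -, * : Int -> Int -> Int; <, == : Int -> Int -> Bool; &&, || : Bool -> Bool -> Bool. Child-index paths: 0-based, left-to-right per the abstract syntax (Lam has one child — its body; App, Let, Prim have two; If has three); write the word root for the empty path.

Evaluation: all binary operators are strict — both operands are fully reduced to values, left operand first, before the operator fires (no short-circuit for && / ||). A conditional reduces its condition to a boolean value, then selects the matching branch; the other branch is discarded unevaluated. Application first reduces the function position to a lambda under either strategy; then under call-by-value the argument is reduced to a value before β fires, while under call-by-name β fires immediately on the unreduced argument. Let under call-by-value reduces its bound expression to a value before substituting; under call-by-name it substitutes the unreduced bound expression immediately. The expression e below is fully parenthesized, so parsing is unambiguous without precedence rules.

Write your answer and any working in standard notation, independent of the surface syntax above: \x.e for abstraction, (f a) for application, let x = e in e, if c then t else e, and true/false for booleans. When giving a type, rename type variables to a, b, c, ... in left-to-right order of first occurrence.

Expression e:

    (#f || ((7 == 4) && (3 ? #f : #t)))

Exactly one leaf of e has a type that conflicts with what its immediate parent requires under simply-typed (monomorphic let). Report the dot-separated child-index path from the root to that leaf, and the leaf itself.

Answer: 1.1.0 : 3

Working:
  unify Bool ~ Bool
  unify Int ~ Int
  unify Int ~ Int
  unify Bool ~ Bool
  unify Int ~ Bool
  FAIL: mismatch Int ~ Bool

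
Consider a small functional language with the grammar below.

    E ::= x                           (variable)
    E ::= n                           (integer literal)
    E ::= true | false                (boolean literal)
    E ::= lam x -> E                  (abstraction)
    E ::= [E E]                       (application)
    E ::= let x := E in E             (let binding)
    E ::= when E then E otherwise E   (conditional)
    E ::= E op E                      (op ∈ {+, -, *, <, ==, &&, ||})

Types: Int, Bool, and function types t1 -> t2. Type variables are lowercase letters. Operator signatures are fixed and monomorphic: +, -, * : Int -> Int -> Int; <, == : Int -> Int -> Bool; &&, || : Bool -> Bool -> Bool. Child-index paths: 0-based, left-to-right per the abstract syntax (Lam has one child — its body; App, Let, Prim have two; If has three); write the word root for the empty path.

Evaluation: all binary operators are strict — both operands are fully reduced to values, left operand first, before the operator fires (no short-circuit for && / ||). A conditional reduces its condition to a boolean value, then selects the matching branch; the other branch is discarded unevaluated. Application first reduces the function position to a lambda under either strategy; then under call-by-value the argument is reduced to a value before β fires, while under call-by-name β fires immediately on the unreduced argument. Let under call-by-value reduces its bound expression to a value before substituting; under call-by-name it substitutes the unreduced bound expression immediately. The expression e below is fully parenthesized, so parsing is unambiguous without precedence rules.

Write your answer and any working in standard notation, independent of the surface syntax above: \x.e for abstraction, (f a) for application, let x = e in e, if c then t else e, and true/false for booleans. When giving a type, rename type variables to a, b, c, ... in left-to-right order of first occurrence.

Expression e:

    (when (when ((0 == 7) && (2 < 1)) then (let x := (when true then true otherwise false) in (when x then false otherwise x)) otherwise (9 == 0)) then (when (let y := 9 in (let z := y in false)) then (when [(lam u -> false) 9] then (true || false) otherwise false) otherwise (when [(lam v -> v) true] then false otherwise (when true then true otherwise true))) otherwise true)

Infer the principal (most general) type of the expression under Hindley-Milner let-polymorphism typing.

Answer: Bool

Derivation:
  unify Int ~ Int
  unify Int ~ Int
  unify Bool ~ Bool
  unify Int ~ Int
  unify Int ~ Int
  unify Bool ~ Bool
  unify Bool ~ Bool
  unify Bool ~ Bool
  unify Bool ~ Bool
let x : Bool
x : Bool
  unify Bool ~ Bool
x : Bool
  unify Bool ~ Bool
  unify Int ~ Int
  unify Int ~ Int
  unify Bool ~ Bool
  unify Bool ~ Bool
let y : Int
y : Int
let z : Int
  unify Bool ~ Bool
\u._ : a -> Bool
  unify a -> Bool ~ Int -> b
  unify a ~ Int
  unify Bool ~ b
_ _ : Bool
  unify Bool ~ Bool
  unify Bool ~ Bool
  unify Bool ~ Bool
  unify Bool ~ Bool
v : c
\v._ : c -> c
  unify c -> c ~ Bool -> d
  unify c ~ Bool
  unify Bool ~ d
_ _ : Bool
  unify Bool ~ Bool
  unify Bool ~ Bool
  unify Bool ~ Bool
  unify Bool ~ Bool
  unify Bool ~ Bool
  unify Bool ~ Bool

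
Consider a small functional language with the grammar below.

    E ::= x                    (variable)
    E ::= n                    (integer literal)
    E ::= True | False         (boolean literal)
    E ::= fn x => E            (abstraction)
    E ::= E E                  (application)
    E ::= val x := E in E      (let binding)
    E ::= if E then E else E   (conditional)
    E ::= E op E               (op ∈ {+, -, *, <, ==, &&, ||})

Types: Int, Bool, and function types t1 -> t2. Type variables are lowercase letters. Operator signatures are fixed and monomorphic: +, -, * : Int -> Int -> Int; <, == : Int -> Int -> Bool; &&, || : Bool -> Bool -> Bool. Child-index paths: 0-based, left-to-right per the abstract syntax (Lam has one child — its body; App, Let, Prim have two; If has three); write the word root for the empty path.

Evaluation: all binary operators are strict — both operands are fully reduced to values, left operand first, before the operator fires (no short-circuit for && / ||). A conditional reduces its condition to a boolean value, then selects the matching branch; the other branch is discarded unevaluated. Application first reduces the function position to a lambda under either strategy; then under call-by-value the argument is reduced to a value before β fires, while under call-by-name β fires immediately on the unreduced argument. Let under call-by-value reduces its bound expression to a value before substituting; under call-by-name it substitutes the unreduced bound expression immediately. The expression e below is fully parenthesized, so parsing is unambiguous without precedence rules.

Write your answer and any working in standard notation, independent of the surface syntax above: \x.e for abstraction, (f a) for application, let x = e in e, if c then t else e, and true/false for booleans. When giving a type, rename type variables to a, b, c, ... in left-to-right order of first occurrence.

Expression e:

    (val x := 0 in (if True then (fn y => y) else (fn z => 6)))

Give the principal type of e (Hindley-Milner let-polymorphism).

Answer: Int -> Int

Working:
let x : Int
  unify Bool ~ Bool
y : a
\y._ : a -> a
\z._ : b -> Int
  unify a -> a ~ b -> Int
  unify a ~ b
  unify b ~ Int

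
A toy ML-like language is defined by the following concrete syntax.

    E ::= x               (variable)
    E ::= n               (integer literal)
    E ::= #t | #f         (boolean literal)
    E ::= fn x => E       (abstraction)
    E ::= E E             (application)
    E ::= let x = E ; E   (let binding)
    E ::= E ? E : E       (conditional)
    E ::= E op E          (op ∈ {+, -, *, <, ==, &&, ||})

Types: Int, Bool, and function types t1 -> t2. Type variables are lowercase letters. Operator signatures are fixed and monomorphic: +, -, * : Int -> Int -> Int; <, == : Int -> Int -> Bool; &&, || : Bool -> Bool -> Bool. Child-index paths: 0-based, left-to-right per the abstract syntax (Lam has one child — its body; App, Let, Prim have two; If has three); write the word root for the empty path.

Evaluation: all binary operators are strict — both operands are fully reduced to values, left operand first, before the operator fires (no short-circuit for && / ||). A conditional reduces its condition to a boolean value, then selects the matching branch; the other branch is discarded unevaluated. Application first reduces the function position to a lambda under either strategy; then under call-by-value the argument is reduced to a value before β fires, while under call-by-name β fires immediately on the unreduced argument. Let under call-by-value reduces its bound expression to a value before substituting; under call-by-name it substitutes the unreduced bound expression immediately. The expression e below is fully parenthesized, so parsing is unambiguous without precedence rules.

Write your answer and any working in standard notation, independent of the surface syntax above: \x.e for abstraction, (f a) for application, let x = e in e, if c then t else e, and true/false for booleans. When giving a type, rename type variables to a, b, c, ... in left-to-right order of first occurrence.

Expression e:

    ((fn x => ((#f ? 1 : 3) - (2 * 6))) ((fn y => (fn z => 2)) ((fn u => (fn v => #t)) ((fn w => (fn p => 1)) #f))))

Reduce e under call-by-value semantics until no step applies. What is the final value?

Answer: -9

Trace:
step 0: ((\x.((if false then 1 else 3) - (2 * 6))) ((\y.(\z.2)) ((\u.(\v.true)) ((\w.(\p.1)) false))))
step 1: [beta@1.1.1] ((\x.((if false then 1 else 3) - (2 * 6))) ((\y.(\z.2)) ((\u.(\v.true)) (\p.1))))
step 2: [beta@1.1] ((\x.((if false then 1 else 3) - (2 * 6))) ((\y.(\z.2)) (\v.true)))
step 3: [beta@1] ((\x.((if false then 1 else 3) - (2 * 6))) (\z.2))
step 4: [beta@root] ((if false then 1 else 3) - (2 * 6))
step 5: [if@0] (3 - (2 * 6))
step 6: [delta@1] (3 - 12)
step 7: [delta@root] -9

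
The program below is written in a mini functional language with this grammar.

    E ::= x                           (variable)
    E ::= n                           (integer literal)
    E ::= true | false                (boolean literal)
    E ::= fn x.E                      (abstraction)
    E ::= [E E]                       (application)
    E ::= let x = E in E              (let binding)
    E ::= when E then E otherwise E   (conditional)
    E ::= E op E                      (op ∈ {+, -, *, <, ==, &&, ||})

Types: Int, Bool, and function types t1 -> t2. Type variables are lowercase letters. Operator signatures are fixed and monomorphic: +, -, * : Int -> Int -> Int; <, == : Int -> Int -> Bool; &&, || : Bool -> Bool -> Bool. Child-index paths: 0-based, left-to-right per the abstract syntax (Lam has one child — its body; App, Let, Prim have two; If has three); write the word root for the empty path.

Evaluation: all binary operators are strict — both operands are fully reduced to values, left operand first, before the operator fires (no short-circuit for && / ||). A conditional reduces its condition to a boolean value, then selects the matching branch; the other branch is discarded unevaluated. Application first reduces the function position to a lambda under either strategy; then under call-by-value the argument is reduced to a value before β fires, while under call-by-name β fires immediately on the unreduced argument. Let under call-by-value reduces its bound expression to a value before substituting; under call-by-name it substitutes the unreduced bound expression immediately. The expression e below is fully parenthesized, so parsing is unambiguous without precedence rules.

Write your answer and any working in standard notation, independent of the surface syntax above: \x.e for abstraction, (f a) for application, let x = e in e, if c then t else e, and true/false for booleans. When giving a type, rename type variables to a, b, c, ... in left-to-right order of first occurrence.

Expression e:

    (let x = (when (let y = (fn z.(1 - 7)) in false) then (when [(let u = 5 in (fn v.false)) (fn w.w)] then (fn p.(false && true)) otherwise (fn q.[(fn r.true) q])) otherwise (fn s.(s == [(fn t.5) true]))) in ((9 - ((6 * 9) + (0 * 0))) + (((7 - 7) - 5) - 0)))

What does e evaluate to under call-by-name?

Answer: -50

Working:
step 0: (let x = (if (let y = (\z.(1 - 7)) in false) then (if ((let u = 5 in (\v.false)) (\w.w)) then (\p.(false && true)) else (\q.((\r.true) q))) else (\s.(s == ((\t.5) true)))) in ((9 - ((6 * 9) + (0 * 0))) + (((7 - 7) - 5) - 0)))
step 1: [let@root] ((9 - ((6 * 9) + (0 * 0))) + (((7 - 7) - 5) - 0))
step 2: [delta@0.1.0] ((9 - (54 + (0 * 0))) + (((7 - 7) - 5) - 0))
step 3: [delta@0.1.1] ((9 - (54 + 0)) + (((7 - 7) - 5) - 0))
step 4: [delta@0.1] ((9 - 54) + (((7 - 7) - 5) - 0))
step 5: [delta@0] (-45 + (((7 - 7) - 5) - 0))
step 6: [delta@1.0.0] (-45 + ((0 - 5) - 0))
step 7: [delta@1.0] (-45 + (-5 - 0))
step 8: [delta@1] (-45 + -5)
step 9: [delta@root] -50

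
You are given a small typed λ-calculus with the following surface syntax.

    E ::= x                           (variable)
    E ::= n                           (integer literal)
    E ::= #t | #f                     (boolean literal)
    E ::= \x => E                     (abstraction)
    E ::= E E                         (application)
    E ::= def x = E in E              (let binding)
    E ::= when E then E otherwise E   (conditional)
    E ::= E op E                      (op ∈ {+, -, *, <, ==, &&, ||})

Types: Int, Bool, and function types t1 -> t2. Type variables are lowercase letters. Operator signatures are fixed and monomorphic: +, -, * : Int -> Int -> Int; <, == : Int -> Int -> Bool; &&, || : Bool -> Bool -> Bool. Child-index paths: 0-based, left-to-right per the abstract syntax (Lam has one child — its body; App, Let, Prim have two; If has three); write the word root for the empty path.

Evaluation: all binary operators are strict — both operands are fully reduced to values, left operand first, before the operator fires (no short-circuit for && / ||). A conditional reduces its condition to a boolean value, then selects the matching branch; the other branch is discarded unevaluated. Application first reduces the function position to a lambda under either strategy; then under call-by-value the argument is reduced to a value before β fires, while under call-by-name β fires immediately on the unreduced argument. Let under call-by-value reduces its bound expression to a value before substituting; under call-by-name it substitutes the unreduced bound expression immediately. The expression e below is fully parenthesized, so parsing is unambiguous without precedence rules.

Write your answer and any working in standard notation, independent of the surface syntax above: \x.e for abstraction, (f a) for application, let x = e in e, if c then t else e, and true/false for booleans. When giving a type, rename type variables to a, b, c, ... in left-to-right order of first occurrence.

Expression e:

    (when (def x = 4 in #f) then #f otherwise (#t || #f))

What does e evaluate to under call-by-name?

Answer: true

Trace:
step 0: (if (let x = 4 in false) then false else (true || false))
step 1: [let@0] (if false then false else (true || false))
step 2: [if@root] (true || false)
step 3: [delta@root] true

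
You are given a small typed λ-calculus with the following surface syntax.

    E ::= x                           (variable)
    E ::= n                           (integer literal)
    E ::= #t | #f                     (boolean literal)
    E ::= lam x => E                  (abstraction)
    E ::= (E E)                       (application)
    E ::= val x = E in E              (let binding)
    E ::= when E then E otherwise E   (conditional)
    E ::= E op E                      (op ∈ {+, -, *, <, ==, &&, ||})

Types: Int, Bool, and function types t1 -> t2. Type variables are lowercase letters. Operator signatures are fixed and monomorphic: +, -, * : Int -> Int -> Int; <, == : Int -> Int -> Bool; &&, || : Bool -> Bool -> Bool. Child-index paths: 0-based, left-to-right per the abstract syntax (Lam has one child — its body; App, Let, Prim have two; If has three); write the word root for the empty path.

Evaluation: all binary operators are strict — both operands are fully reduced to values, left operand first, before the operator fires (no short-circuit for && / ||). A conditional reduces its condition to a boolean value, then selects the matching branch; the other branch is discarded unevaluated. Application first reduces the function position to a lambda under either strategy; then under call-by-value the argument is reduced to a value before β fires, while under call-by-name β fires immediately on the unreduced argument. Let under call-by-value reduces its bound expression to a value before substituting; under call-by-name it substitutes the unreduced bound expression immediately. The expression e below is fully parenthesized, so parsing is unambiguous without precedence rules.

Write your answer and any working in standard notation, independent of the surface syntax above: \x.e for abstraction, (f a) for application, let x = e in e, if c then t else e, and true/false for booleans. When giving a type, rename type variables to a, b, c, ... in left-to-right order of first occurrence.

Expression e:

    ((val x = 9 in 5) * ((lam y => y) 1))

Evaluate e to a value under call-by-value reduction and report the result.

Answer: 5

Working:
step 0: ((let x = 9 in 5) * ((\y.y) 1))
step 1: [let@0] (5 * ((\y.y) 1))
step 2: [beta@1] (5 * 1)
step 3: [delta@root] 5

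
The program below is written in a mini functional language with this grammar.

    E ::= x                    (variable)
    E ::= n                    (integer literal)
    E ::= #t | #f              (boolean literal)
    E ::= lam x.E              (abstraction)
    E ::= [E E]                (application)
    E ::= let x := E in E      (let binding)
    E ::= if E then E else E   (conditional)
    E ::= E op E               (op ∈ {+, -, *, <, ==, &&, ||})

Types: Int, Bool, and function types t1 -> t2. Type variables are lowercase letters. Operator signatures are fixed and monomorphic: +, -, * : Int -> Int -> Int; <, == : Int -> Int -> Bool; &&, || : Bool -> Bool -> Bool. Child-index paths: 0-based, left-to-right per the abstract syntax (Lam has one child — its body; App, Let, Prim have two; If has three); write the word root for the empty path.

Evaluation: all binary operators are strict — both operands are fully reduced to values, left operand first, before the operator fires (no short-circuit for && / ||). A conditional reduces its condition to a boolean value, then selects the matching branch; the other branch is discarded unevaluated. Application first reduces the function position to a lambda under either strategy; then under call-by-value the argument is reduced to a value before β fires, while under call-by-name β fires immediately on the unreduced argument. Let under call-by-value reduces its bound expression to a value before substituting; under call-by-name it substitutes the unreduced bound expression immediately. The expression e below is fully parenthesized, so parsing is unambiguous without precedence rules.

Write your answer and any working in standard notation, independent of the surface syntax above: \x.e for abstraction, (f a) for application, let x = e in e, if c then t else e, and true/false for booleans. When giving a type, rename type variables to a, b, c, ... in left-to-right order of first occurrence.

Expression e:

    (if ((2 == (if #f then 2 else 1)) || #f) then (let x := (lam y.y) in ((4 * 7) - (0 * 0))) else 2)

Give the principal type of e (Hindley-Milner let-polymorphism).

Trace:
  unify Int ~ Int
  unify Bool ~ Bool
  unify Int ~ Int
  unify Int ~ Int
  unify Bool ~ Bool
  unify Bool ~ Bool
  unify Bool ~ Bool
y : a
\y._ : a -> a
let x : forall. a -> a
  unify Int ~ Int
  unify Int ~ Int
  unify Int ~ Int
  unify Int ~ Int
  unify Int ~ Int
  unify Int ~ Int
  unify Int ~ Int

Answer: Int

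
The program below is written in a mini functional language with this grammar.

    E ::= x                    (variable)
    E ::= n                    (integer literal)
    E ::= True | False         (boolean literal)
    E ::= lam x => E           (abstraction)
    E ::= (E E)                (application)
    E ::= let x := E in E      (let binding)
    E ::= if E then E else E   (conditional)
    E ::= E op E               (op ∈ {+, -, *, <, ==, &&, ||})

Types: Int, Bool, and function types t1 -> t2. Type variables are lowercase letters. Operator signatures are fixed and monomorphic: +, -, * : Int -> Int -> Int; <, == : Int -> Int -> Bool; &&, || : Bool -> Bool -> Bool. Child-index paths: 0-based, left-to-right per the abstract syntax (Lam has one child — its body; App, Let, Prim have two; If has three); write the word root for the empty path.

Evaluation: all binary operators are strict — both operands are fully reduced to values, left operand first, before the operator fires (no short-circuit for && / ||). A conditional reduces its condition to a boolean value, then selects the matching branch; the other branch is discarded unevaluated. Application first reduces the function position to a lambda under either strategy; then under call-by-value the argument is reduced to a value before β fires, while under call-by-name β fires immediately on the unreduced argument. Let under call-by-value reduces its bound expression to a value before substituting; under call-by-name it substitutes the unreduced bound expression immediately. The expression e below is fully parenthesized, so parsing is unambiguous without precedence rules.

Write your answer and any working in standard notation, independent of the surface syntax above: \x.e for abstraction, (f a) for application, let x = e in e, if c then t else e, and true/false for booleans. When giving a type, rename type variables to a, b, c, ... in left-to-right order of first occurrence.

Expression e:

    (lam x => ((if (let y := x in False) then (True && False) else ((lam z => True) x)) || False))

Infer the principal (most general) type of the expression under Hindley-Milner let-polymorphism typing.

Answer: a -> Bool

Working:
x : a
let y : a
  unify Bool ~ Bool
  unify Bool ~ Bool
  unify Bool ~ Bool
\z._ : b -> Bool
x : a
  unify b -> Bool ~ a -> c
  unify b ~ a
  unify Bool ~ c
_ _ : Bool
  unify Bool ~ Bool
  unify Bool ~ Bool
  unify Bool ~ Bool
\x._ : a -> Bool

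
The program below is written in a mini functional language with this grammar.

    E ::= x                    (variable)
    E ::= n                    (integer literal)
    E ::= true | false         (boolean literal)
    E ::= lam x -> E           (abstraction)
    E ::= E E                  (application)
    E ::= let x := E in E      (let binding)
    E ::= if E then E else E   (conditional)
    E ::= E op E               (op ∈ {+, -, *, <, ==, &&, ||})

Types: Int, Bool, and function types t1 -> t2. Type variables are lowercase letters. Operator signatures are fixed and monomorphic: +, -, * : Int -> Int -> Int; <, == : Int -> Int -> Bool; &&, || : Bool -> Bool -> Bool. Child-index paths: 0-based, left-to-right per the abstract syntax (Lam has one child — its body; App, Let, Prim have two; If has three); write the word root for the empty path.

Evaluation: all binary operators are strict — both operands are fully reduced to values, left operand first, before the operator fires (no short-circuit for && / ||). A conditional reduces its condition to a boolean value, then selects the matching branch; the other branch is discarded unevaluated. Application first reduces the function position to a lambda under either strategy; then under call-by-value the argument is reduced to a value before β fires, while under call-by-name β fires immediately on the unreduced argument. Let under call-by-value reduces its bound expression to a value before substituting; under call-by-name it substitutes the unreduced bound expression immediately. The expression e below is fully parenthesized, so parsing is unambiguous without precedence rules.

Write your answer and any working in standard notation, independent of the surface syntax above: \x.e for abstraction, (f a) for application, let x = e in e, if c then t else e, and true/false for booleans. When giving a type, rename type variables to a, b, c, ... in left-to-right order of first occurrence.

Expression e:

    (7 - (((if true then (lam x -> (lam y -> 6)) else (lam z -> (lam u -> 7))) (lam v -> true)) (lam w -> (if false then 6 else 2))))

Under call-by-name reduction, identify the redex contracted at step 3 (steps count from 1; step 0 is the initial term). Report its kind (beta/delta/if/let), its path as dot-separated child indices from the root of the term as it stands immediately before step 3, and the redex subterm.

Answer: beta at 1 : ((\y.6) (\w.(if false then 6 else 2)))

Working:
step 0: (7 - (((if true then (\x.(\y.6)) else (\z.(\u.7))) (\v.true)) (\w.(if false then 6 else 2))))
step 1: [if@1.0.0] (7 - (((\x.(\y.6)) (\v.true)) (\w.(if false then 6 else 2))))
step 2: [beta@1.0] (7 - ((\y.6) (\w.(if false then 6 else 2))))
step 3: [beta@1] (7 - 6)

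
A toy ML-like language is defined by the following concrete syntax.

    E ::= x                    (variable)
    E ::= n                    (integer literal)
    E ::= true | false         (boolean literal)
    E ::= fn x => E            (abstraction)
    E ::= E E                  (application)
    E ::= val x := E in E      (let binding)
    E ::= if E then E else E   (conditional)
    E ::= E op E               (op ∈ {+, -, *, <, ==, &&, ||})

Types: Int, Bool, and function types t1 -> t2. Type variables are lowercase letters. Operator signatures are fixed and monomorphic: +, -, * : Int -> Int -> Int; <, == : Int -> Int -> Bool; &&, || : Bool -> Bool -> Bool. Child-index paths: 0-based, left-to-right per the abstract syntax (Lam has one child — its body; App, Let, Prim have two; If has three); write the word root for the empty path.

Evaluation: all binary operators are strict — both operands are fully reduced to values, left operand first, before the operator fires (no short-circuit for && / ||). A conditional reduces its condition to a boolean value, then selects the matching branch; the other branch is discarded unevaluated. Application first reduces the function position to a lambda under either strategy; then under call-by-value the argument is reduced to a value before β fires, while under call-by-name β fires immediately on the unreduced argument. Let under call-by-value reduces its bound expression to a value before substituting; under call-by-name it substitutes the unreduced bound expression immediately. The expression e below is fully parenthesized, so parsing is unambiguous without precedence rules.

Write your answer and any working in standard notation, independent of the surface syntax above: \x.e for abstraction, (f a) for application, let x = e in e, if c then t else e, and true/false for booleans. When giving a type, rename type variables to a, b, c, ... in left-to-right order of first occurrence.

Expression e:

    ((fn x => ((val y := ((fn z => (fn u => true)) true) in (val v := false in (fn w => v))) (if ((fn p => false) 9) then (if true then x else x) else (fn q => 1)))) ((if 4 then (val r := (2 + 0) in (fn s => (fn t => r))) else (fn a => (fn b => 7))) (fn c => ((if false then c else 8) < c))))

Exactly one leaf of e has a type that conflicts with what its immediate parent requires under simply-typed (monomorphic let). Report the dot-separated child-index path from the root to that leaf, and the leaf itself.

Working:
\u._ : c -> Bool
\z._ : b -> c -> Bool
  unify b -> c -> Bool ~ Bool -> d
  unify b ~ Bool
  unify c -> Bool ~ d
_ _ : c -> Bool
let y : c -> Bool
let v : Bool
v : Bool
\w._ : e -> Bool
\p._ : f -> Bool
  unify f -> Bool ~ Int -> g
  unify f ~ Int
  unify Bool ~ g
_ _ : Bool
  unify Bool ~ Bool
  unify Bool ~ Bool
x : a
x : a
  unify a ~ a
\q._ : h -> Int
  unify a ~ h -> Int
  unify e -> Bool ~ (h -> Int) -> i
  unify e ~ h -> Int
  unify Bool ~ i
_ _ : Bool
\x._ : (h -> Int) -> Bool
  unify Int ~ Bool
  FAIL: mismatch Int ~ Bool

Answer: 1.0.0 : 4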